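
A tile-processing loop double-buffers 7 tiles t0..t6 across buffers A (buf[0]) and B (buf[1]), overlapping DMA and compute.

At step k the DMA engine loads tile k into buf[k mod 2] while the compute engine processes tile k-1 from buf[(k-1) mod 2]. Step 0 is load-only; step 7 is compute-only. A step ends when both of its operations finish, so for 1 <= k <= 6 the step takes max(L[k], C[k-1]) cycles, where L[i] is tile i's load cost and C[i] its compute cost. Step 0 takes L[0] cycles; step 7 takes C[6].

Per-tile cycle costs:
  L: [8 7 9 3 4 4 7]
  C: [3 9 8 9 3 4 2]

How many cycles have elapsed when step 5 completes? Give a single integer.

k=0 load=t0/8c comp=- wait=8 total=8
k=1 load=t1/7c comp=t0/3c wait=7 total=15
k=2 load=t2/9c comp=t1/9c wait=9 total=24
k=3 load=t3/3c comp=t2/8c wait=8 total=32
k=4 load=t4/4c comp=t3/9c wait=9 total=41
k=5 load=t5/4c comp=t4/3c wait=4 total=45
k=6 load=t6/7c comp=t5/4c wait=7 total=52
k=7 load=- comp=t6/2c wait=2 total=54

end_cycle[5] = 45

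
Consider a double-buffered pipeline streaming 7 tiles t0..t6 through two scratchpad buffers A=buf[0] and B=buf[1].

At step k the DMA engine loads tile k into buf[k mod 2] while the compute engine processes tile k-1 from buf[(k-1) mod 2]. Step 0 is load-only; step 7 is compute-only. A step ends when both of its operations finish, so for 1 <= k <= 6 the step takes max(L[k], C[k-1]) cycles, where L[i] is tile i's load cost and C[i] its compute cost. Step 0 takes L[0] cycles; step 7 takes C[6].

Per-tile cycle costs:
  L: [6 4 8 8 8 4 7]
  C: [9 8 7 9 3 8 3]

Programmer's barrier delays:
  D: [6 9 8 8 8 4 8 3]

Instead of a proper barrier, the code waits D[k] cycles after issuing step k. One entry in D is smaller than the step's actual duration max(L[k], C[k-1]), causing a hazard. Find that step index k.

hazard at step 4

k=0 barrier L[0]=6→6c, D[0]=6 ok
k=1 barrier max(L[1]=4,C[0]=9)→9c, D[1]=9 ok
k=2 barrier max(L[2]=8,C[1]=8)→8c, D[2]=8 ok
k=3 barrier max(L[3]=8,C[2]=7)→8c, D[3]=8 ok
k=4 barrier max(L[4]=8,C[3]=9)→9c, D[4]=8 SHORT
k=5 barrier max(L[5]=4,C[4]=3)→4c, D[5]=4 ok
k=6 barrier max(L[6]=7,C[5]=8)→8c, D[6]=8 ok
k=7 barrier C[6]=3→3c, D[7]=3 ok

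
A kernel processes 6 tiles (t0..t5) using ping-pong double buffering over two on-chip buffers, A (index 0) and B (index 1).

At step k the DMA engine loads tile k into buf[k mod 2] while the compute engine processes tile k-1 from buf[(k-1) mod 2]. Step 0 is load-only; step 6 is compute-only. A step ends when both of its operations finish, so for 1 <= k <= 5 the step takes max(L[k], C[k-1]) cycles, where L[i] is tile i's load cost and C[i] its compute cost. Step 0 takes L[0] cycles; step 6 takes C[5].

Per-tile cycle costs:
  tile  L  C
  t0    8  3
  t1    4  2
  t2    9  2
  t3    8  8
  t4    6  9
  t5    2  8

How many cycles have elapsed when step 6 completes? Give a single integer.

[0] DMA t0→A (8c) ∥ CU idle ⇒ 8c, clock 8
[1] DMA t1→B (4c) ∥ CU A:t0 (3c) ⇒ 4c, clock 12
[2] DMA t2→A (9c) ∥ CU B:t1 (2c) ⇒ 9c, clock 21
[3] DMA t3→B (8c) ∥ CU A:t2 (2c) ⇒ 8c, clock 29
[4] DMA t4→A (6c) ∥ CU B:t3 (8c) ⇒ 8c, clock 37
[5] DMA t5→B (2c) ∥ CU A:t4 (9c) ⇒ 9c, clock 46
[6] DMA idle ∥ CU B:t5 (8c) ⇒ 8c, clock 54

end_cycle[6] = 54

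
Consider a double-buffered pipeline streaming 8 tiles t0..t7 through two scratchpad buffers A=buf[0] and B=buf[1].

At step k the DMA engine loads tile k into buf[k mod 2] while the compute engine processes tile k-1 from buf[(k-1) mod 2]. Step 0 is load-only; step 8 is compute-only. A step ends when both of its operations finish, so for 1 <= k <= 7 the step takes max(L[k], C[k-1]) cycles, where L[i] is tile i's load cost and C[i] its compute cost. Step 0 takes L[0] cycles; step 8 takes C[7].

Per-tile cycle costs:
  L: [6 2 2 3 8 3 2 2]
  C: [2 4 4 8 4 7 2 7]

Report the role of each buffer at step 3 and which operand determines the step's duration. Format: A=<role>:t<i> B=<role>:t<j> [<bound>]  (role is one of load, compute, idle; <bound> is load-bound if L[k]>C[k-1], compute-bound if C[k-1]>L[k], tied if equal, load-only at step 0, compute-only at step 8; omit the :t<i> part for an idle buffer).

[0] DMA t0→A (6c) ∥ CU idle ⇒ 6c, clock 6
[1] DMA t1→B (2c) ∥ CU A:t0 (2c) ⇒ 2c, clock 8
[2] DMA t2→A (2c) ∥ CU B:t1 (4c) ⇒ 4c, clock 12
[3] DMA t3→B (3c) ∥ CU A:t2 (4c) ⇒ 4c, clock 16
[4] DMA t4→A (8c) ∥ CU B:t3 (8c) ⇒ 8c, clock 24
[5] DMA t5→B (3c) ∥ CU A:t4 (4c) ⇒ 4c, clock 28
[6] DMA t6→A (2c) ∥ CU B:t5 (7c) ⇒ 7c, clock 35
[7] DMA t7→B (2c) ∥ CU A:t6 (2c) ⇒ 2c, clock 37
[8] DMA idle ∥ CU B:t7 (7c) ⇒ 7c, clock 44

step 3: A=compute:t2 B=load:t3 [compute-bound]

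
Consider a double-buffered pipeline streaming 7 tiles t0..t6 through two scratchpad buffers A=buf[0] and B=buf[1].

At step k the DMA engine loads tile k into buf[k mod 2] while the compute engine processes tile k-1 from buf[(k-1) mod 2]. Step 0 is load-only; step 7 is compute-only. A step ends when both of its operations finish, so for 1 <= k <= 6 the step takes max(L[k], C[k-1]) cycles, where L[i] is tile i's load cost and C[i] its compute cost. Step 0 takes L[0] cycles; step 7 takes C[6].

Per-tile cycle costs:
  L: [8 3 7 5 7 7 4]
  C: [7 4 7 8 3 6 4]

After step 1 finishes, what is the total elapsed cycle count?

end_cycle[1] = 15

  0. 8=8c; end=8; A:t0 B:-
  1. max(3,7)=7c; end=15; A:t0 B:t1
  2. max(7,4)=7c; end=22; A:t2 B:t1
  3. max(5,7)=7c; end=29; A:t2 B:t3
  4. max(7,8)=8c; end=37; A:t4 B:t3
  5. max(7,3)=7c; end=44; A:t4 B:t5
  6. max(4,6)=6c; end=50; A:t6 B:t5
  7. 4=4c; end=54; A:t6 B:t5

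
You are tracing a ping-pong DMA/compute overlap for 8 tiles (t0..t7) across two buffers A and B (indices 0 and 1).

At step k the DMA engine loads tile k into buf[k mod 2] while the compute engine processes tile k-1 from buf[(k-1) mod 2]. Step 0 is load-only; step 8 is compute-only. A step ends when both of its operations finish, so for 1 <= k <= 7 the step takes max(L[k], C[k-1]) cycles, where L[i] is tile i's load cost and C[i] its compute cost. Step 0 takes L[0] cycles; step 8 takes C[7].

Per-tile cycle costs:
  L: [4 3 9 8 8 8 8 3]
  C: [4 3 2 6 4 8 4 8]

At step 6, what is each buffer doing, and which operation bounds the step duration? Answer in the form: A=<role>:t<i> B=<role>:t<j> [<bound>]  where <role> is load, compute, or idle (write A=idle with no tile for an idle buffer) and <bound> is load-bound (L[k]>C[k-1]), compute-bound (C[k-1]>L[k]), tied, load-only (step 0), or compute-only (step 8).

step 6: A=load:t6 B=compute:t5 [tied]

step 0: L[0]=4 → dur=4, Σ=4 | A=load:t0 B=idle [load-only]
step 1: L[1]=3 C[0]=4 → dur=4, Σ=8 | A=compute:t0 B=load:t1 [compute-bound]
step 2: L[2]=9 C[1]=3 → dur=9, Σ=17 | A=load:t2 B=compute:t1 [load-bound]
step 3: L[3]=8 C[2]=2 → dur=8, Σ=25 | A=compute:t2 B=load:t3 [load-bound]
step 4: L[4]=8 C[3]=6 → dur=8, Σ=33 | A=load:t4 B=compute:t3 [load-bound]
step 5: L[5]=8 C[4]=4 → dur=8, Σ=41 | A=compute:t4 B=load:t5 [load-bound]
step 6: L[6]=8 C[5]=8 → dur=8, Σ=49 | A=load:t6 B=compute:t5 [tied]
step 7: L[7]=3 C[6]=4 → dur=4, Σ=53 | A=compute:t6 B=load:t7 [compute-bound]
step 8: C[7]=8 → dur=8, Σ=61 | A=idle B=compute:t7 [compute-only]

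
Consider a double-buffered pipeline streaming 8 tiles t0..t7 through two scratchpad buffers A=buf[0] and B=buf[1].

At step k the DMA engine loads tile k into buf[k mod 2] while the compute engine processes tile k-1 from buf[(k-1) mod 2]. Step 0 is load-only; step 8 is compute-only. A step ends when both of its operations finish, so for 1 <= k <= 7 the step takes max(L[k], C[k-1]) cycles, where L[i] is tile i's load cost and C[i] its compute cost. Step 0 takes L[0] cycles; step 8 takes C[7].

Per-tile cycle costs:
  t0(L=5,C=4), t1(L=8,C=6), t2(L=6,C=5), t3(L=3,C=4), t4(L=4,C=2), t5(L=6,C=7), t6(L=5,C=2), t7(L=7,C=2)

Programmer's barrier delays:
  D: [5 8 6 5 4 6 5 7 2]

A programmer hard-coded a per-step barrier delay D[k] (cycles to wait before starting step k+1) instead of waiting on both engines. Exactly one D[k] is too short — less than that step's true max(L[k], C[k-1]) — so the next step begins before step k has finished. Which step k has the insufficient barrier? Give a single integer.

hazard at step 6

step 0: need L[0]=5 = 5; D[0]=5 ok
step 1: need max(L[1]=8,C[0]=4) = 8; D[1]=8 ok
step 2: need max(L[2]=6,C[1]=6) = 6; D[2]=6 ok
step 3: need max(L[3]=3,C[2]=5) = 5; D[3]=5 ok
step 4: need max(L[4]=4,C[3]=4) = 4; D[4]=4 ok
step 5: need max(L[5]=6,C[4]=2) = 6; D[5]=6 ok
step 6: need max(L[6]=5,C[5]=7) = 7; D[6]=5 SHORT
step 7: need max(L[7]=7,C[6]=2) = 7; D[7]=7 ok
step 8: need C[7]=2 = 2; D[8]=2 ok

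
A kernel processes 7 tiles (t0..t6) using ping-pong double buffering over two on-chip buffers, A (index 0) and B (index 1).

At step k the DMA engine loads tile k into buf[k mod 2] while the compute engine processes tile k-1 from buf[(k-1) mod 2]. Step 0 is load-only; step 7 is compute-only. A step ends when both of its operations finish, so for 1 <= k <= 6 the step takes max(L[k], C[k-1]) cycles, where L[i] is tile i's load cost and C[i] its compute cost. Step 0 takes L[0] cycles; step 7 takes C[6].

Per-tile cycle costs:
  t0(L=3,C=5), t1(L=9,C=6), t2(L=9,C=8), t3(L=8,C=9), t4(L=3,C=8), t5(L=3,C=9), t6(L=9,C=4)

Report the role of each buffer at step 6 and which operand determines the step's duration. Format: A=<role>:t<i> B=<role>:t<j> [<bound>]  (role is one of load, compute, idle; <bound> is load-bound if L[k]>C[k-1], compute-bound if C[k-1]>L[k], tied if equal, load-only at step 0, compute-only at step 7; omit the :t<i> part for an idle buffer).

k=0 load=t0/3c comp=- wait=3 total=3
k=1 load=t1/9c comp=t0/5c wait=9 total=12
k=2 load=t2/9c comp=t1/6c wait=9 total=21
k=3 load=t3/8c comp=t2/8c wait=8 total=29
k=4 load=t4/3c comp=t3/9c wait=9 total=38
k=5 load=t5/3c comp=t4/8c wait=8 total=46
k=6 load=t6/9c comp=t5/9c wait=9 total=55
k=7 load=- comp=t6/4c wait=4 total=59

step 6: A=load:t6 B=compute:t5 [tied]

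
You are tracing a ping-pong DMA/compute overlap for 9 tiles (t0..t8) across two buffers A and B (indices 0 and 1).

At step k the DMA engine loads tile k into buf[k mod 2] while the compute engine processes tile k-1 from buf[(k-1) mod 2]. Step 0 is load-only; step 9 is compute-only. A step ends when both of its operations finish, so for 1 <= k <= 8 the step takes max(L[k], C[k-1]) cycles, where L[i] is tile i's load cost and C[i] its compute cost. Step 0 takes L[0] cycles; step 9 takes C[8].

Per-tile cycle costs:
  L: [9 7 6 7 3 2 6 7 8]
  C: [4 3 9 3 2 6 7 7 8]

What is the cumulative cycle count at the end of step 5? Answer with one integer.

end_cycle[5] = 36

  0. 9=9c; end=9; A:t0 B:-
  1. max(7,4)=7c; end=16; A:t0 B:t1
  2. max(6,3)=6c; end=22; A:t2 B:t1
  3. max(7,9)=9c; end=31; A:t2 B:t3
  4. max(3,3)=3c; end=34; A:t4 B:t3
  5. max(2,2)=2c; end=36; A:t4 B:t5
  6. max(6,6)=6c; end=42; A:t6 B:t5
  7. max(7,7)=7c; end=49; A:t6 B:t7
  8. max(8,7)=8c; end=57; A:t8 B:t7
  9. 8=8c; end=65; A:t8 B:t7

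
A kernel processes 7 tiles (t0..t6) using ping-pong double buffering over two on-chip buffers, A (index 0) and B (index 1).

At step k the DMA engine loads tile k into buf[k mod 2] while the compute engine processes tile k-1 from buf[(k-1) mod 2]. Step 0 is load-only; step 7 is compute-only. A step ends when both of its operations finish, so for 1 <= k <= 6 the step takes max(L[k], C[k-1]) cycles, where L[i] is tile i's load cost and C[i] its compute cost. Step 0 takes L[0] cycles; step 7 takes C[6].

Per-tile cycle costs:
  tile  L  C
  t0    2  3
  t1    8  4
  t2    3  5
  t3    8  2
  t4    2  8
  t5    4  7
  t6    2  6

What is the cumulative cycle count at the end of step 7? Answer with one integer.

[0] DMA t0→A (2c) ∥ CU idle ⇒ 2c, clock 2
[1] DMA t1→B (8c) ∥ CU A:t0 (3c) ⇒ 8c, clock 10
[2] DMA t2→A (3c) ∥ CU B:t1 (4c) ⇒ 4c, clock 14
[3] DMA t3→B (8c) ∥ CU A:t2 (5c) ⇒ 8c, clock 22
[4] DMA t4→A (2c) ∥ CU B:t3 (2c) ⇒ 2c, clock 24
[5] DMA t5→B (4c) ∥ CU A:t4 (8c) ⇒ 8c, clock 32
[6] DMA t6→A (2c) ∥ CU B:t5 (7c) ⇒ 7c, clock 39
[7] DMA idle ∥ CU A:t6 (6c) ⇒ 6c, clock 45

end_cycle[7] = 45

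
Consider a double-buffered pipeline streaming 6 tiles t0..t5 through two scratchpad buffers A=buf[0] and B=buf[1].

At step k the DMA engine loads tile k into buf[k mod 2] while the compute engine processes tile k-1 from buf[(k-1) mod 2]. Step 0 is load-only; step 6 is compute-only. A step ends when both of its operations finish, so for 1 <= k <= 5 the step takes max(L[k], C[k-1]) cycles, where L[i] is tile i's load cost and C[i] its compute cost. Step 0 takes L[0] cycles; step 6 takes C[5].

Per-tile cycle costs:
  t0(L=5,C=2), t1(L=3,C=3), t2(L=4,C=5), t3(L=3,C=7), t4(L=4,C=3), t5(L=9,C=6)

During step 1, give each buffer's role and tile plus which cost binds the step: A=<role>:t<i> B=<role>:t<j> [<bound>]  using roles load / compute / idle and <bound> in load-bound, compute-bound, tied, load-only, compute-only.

[0] DMA t0→A (5c) ∥ CU idle ⇒ 5c, clock 5
[1] DMA t1→B (3c) ∥ CU A:t0 (2c) ⇒ 3c, clock 8
[2] DMA t2→A (4c) ∥ CU B:t1 (3c) ⇒ 4c, clock 12
[3] DMA t3→B (3c) ∥ CU A:t2 (5c) ⇒ 5c, clock 17
[4] DMA t4→A (4c) ∥ CU B:t3 (7c) ⇒ 7c, clock 24
[5] DMA t5→B (9c) ∥ CU A:t4 (3c) ⇒ 9c, clock 33
[6] DMA idle ∥ CU B:t5 (6c) ⇒ 6c, clock 39

step 1: A=compute:t0 B=load:t1 [load-bound]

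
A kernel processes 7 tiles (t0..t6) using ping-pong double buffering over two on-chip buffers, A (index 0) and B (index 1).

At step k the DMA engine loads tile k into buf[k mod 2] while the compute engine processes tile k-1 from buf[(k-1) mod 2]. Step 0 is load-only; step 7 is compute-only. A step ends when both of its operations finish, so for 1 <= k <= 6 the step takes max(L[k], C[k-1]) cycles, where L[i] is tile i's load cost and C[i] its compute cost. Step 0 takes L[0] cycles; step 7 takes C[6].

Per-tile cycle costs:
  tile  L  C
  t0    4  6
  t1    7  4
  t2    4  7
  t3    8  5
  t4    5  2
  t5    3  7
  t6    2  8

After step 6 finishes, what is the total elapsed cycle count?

end_cycle[6] = 38

step 0: L[0]=4 → dur=4, Σ=4 | A=load:t0 B=idle [load-only]
step 1: L[1]=7 C[0]=6 → dur=7, Σ=11 | A=compute:t0 B=load:t1 [load-bound]
step 2: L[2]=4 C[1]=4 → dur=4, Σ=15 | A=load:t2 B=compute:t1 [tied]
step 3: L[3]=8 C[2]=7 → dur=8, Σ=23 | A=compute:t2 B=load:t3 [load-bound]
step 4: L[4]=5 C[3]=5 → dur=5, Σ=28 | A=load:t4 B=compute:t3 [tied]
step 5: L[5]=3 C[4]=2 → dur=3, Σ=31 | A=compute:t4 B=load:t5 [load-bound]
step 6: L[6]=2 C[5]=7 → dur=7, Σ=38 | A=load:t6 B=compute:t5 [compute-bound]
step 7: C[6]=8 → dur=8, Σ=46 | A=compute:t6 B=idle [compute-only]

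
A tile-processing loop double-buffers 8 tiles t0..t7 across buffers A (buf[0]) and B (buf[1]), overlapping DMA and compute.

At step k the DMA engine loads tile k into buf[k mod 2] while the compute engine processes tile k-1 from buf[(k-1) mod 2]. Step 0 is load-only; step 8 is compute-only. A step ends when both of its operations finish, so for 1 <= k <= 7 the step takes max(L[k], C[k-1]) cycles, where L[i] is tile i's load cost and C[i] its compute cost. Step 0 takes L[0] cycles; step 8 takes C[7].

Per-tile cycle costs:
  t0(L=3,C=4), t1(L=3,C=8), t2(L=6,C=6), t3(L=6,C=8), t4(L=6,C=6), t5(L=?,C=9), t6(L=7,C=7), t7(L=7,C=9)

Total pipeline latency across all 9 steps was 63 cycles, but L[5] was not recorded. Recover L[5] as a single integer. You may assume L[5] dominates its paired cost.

step 0 → dur = L[0]=3 = 3
step 1 → dur = max(L[1]=3, C[0]=4) = 4
step 2 → dur = max(L[2]=6, C[1]=8) = 8
step 3 → dur = max(L[3]=6, C[2]=6) = 6
step 4 → dur = max(L[4]=6, C[3]=8) = 8
step 5 → dur = max(L[5]=?, C[4]=6) = L[5]  (unknown; binding)
step 6 → dur = max(L[6]=7, C[5]=9) = 9
step 7 → dur = max(L[7]=7, C[6]=7) = 7
step 8 → dur = C[7]=9 = 9
sum of known step durations = 54
dur[5] = total - known = 63 - 54 = 9
L[5] is the binding max in step 5, so L[5] = dur[5] = 9

L[5] = 9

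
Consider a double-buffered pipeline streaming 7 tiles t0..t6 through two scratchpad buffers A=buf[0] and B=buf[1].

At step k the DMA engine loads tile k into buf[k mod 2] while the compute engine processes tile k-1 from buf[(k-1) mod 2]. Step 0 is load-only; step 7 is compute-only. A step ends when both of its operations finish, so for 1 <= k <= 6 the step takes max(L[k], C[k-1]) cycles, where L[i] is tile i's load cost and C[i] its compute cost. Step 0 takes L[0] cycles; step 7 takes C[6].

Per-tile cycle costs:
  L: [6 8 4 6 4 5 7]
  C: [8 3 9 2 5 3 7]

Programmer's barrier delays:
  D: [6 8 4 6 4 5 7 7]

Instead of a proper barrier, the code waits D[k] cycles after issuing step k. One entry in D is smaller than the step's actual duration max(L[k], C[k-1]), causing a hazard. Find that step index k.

hazard at step 3

step 0: need L[0]=6 = 6; D[0]=6 ok
step 1: need max(L[1]=8,C[0]=8) = 8; D[1]=8 ok
step 2: need max(L[2]=4,C[1]=3) = 4; D[2]=4 ok
step 3: need max(L[3]=6,C[2]=9) = 9; D[3]=6 SHORT
step 4: need max(L[4]=4,C[3]=2) = 4; D[4]=4 ok
step 5: need max(L[5]=5,C[4]=5) = 5; D[5]=5 ok
step 6: need max(L[6]=7,C[5]=3) = 7; D[6]=7 ok
step 7: need C[6]=7 = 7; D[7]=7 ok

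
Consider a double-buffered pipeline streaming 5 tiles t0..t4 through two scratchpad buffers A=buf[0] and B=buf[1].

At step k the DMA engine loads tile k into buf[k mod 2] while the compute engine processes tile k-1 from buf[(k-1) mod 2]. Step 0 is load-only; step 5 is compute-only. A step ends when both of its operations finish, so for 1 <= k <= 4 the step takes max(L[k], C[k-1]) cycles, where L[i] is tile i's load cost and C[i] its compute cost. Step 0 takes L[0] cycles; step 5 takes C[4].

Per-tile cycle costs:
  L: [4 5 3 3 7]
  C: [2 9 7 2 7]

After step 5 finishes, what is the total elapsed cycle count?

end_cycle[5] = 39

k=0 load=t0/4c comp=- wait=4 total=4
k=1 load=t1/5c comp=t0/2c wait=5 total=9
k=2 load=t2/3c comp=t1/9c wait=9 total=18
k=3 load=t3/3c comp=t2/7c wait=7 total=25
k=4 load=t4/7c comp=t3/2c wait=7 total=32
k=5 load=- comp=t4/7c wait=7 total=39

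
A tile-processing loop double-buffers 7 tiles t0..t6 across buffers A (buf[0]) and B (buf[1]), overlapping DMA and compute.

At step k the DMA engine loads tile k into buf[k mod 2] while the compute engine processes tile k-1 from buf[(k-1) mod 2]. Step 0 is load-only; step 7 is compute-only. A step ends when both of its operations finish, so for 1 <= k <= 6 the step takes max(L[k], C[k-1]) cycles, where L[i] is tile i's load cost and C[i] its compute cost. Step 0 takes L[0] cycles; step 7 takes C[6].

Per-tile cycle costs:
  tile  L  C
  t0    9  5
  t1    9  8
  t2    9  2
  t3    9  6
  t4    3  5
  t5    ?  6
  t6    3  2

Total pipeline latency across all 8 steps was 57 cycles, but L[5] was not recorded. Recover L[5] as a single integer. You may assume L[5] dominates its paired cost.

L[5] = 7

step 0 | dur = L[0]=9 = 9
step 1 | dur = max(L[1]=9, C[0]=5) = 9
step 2 | dur = max(L[2]=9, C[1]=8) = 9
step 3 | dur = max(L[3]=9, C[2]=2) = 9
step 4 | dur = max(L[4]=3, C[3]=6) = 6
step 5 | dur = max(L[5]=?, C[4]=5) = L[5]  (unknown; binding)
step 6 | dur = max(L[6]=3, C[5]=6) = 6
step 7 | dur = C[6]=2 = 2
sum of known step durations = 50
dur[5] = total - known = 57 - 50 = 7
L[5] is the binding max in step 5, so L[5] = dur[5] = 7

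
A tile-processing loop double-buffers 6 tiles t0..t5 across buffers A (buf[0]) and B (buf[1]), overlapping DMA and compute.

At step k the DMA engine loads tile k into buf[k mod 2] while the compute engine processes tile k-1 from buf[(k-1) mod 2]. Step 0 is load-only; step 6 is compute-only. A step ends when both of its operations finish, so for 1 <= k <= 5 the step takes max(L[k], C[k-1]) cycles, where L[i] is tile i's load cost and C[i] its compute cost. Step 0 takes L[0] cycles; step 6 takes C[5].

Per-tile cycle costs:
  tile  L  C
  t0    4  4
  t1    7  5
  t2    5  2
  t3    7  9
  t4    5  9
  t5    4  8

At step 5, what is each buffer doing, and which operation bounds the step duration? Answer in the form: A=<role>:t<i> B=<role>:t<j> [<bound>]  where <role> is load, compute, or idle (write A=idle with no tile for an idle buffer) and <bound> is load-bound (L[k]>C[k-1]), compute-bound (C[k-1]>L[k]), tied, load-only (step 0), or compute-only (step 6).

step 5: A=compute:t4 B=load:t5 [compute-bound]

step 0: L[0]=4 → dur=4, Σ=4 | A=load:t0 B=idle [load-only]
step 1: L[1]=7 C[0]=4 → dur=7, Σ=11 | A=compute:t0 B=load:t1 [load-bound]
step 2: L[2]=5 C[1]=5 → dur=5, Σ=16 | A=load:t2 B=compute:t1 [tied]
step 3: L[3]=7 C[2]=2 → dur=7, Σ=23 | A=compute:t2 B=load:t3 [load-bound]
step 4: L[4]=5 C[3]=9 → dur=9, Σ=32 | A=load:t4 B=compute:t3 [compute-bound]
step 5: L[5]=4 C[4]=9 → dur=9, Σ=41 | A=compute:t4 B=load:t5 [compute-bound]
step 6: C[5]=8 → dur=8, Σ=49 | A=idle B=compute:t5 [compute-only]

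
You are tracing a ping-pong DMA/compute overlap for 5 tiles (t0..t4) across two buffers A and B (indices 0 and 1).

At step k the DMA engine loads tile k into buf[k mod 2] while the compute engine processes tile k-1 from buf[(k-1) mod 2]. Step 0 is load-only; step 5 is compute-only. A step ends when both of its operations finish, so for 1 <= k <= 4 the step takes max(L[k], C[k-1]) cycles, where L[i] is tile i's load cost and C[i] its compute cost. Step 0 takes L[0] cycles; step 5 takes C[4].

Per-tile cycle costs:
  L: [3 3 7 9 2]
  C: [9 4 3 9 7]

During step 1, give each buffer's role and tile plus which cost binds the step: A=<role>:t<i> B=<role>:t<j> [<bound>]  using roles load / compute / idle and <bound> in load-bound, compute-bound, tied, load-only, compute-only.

[0] DMA t0→A (3c) ∥ CU idle ⇒ 3c, clock 3
[1] DMA t1→B (3c) ∥ CU A:t0 (9c) ⇒ 9c, clock 12
[2] DMA t2→A (7c) ∥ CU B:t1 (4c) ⇒ 7c, clock 19
[3] DMA t3→B (9c) ∥ CU A:t2 (3c) ⇒ 9c, clock 28
[4] DMA t4→A (2c) ∥ CU B:t3 (9c) ⇒ 9c, clock 37
[5] DMA idle ∥ CU A:t4 (7c) ⇒ 7c, clock 44

step 1: A=compute:t0 B=load:t1 [compute-bound]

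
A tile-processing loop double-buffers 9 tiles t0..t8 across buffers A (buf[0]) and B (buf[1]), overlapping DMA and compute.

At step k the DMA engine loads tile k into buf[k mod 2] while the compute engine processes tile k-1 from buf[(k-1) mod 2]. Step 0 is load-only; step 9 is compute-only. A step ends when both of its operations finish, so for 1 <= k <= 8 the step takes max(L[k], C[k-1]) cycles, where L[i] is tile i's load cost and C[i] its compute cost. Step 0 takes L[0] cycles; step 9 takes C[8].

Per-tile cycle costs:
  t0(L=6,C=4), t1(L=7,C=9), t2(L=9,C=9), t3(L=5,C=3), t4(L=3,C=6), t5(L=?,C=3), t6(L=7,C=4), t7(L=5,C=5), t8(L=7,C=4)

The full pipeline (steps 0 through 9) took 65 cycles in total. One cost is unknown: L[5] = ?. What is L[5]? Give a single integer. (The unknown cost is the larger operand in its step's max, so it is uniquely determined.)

L[5] = 8

step 0: dur = L[0]=6 = 6
step 1: dur = max(L[1]=7, C[0]=4) = 7
step 2: dur = max(L[2]=9, C[1]=9) = 9
step 3: dur = max(L[3]=5, C[2]=9) = 9
step 4: dur = max(L[4]=3, C[3]=3) = 3
step 5: dur = max(L[5]=?, C[4]=6) = L[5]  (unknown; binding)
step 6: dur = max(L[6]=7, C[5]=3) = 7
step 7: dur = max(L[7]=5, C[6]=4) = 5
step 8: dur = max(L[8]=7, C[7]=5) = 7
step 9: dur = C[8]=4 = 4
sum of known step durations = 57
dur[5] = total - known = 65 - 57 = 8
L[5] is the binding max in step 5, so L[5] = dur[5] = 8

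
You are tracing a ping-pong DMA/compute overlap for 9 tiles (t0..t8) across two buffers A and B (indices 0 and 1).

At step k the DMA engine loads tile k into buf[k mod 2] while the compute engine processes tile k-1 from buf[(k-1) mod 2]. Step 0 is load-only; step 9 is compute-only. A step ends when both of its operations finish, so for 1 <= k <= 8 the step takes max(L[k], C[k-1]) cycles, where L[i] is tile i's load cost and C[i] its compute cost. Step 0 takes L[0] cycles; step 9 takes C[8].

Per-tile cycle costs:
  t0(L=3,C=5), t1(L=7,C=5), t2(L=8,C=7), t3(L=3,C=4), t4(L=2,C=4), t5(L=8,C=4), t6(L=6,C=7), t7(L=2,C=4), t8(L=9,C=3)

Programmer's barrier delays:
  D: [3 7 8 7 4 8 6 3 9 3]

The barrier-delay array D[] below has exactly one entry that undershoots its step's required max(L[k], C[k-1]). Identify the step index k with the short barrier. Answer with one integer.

hazard at step 7

step 0: need L[0]=3 = 3; D[0]=3 ok
step 1: need max(L[1]=7,C[0]=5) = 7; D[1]=7 ok
step 2: need max(L[2]=8,C[1]=5) = 8; D[2]=8 ok
step 3: need max(L[3]=3,C[2]=7) = 7; D[3]=7 ok
step 4: need max(L[4]=2,C[3]=4) = 4; D[4]=4 ok
step 5: need max(L[5]=8,C[4]=4) = 8; D[5]=8 ok
step 6: need max(L[6]=6,C[5]=4) = 6; D[6]=6 ok
step 7: need max(L[7]=2,C[6]=7) = 7; D[7]=3 SHORT
step 8: need max(L[8]=9,C[7]=4) = 9; D[8]=9 ok
step 9: need C[8]=3 = 3; D[9]=3 ok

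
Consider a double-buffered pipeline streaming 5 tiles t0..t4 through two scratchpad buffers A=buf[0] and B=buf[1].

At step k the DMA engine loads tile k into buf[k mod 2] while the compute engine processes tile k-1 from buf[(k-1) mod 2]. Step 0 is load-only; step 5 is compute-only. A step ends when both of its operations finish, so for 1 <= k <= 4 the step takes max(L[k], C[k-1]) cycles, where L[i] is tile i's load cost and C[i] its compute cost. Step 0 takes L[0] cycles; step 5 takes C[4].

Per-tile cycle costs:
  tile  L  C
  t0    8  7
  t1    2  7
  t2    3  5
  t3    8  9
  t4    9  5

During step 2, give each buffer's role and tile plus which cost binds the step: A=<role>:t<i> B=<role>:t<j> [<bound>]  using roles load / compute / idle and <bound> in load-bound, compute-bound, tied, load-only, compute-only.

step 2: A=load:t2 B=compute:t1 [compute-bound]

k=0 load=t0/8c comp=- wait=8 total=8
k=1 load=t1/2c comp=t0/7c wait=7 total=15
k=2 load=t2/3c comp=t1/7c wait=7 total=22
k=3 load=t3/8c comp=t2/5c wait=8 total=30
k=4 load=t4/9c comp=t3/9c wait=9 total=39
k=5 load=- comp=t4/5c wait=5 total=44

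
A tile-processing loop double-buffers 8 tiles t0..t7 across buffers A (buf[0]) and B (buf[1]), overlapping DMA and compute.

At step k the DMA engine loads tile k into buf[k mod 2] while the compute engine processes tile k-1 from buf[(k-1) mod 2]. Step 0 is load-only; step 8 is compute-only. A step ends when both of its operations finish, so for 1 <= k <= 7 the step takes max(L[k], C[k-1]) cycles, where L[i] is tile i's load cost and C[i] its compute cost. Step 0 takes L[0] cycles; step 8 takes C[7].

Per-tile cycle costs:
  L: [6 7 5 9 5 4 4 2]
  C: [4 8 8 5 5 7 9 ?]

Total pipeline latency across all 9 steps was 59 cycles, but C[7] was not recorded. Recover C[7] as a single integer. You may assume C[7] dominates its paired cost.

step 0: dur = L[0]=6 = 6
step 1: dur = max(L[1]=7, C[0]=4) = 7
step 2: dur = max(L[2]=5, C[1]=8) = 8
step 3: dur = max(L[3]=9, C[2]=8) = 9
step 4: dur = max(L[4]=5, C[3]=5) = 5
step 5: dur = max(L[5]=4, C[4]=5) = 5
step 6: dur = max(L[6]=4, C[5]=7) = 7
step 7: dur = max(L[7]=2, C[6]=9) = 9
step 8: dur = C[7]=? = C[7]  (unknown; binding)
sum of known step durations = 56
dur[8] = total - known = 59 - 56 = 3
C[7] is the binding max in step 8, so C[7] = dur[8] = 3

C[7] = 3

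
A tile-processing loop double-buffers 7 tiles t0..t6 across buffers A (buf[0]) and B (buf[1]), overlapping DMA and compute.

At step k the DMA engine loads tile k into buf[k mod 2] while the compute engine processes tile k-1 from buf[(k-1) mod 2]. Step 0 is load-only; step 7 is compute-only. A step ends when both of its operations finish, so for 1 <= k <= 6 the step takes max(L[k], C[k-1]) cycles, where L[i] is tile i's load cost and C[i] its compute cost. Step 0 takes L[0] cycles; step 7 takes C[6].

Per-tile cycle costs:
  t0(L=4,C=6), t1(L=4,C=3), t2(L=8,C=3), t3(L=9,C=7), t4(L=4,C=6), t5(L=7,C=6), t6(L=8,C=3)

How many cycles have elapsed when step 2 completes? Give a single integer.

[0] DMA t0→A (4c) ∥ CU idle ⇒ 4c, clock 4
[1] DMA t1→B (4c) ∥ CU A:t0 (6c) ⇒ 6c, clock 10
[2] DMA t2→A (8c) ∥ CU B:t1 (3c) ⇒ 8c, clock 18
[3] DMA t3→B (9c) ∥ CU A:t2 (3c) ⇒ 9c, clock 27
[4] DMA t4→A (4c) ∥ CU B:t3 (7c) ⇒ 7c, clock 34
[5] DMA t5→B (7c) ∥ CU A:t4 (6c) ⇒ 7c, clock 41
[6] DMA t6→A (8c) ∥ CU B:t5 (6c) ⇒ 8c, clock 49
[7] DMA idle ∥ CU A:t6 (3c) ⇒ 3c, clock 52

end_cycle[2] = 18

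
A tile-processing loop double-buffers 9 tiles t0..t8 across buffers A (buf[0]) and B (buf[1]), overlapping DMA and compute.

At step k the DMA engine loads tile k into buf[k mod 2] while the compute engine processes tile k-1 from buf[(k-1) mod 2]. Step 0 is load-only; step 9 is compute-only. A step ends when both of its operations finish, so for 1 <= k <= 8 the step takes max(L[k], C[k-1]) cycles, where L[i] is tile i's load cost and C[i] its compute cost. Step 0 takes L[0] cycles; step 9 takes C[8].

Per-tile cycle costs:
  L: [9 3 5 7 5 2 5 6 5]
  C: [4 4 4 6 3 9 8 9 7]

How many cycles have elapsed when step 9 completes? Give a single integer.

step 0: L[0]=9 → dur=9, Σ=9 | A=load:t0 B=idle [load-only]
step 1: L[1]=3 C[0]=4 → dur=4, Σ=13 | A=compute:t0 B=load:t1 [compute-bound]
step 2: L[2]=5 C[1]=4 → dur=5, Σ=18 | A=load:t2 B=compute:t1 [load-bound]
step 3: L[3]=7 C[2]=4 → dur=7, Σ=25 | A=compute:t2 B=load:t3 [load-bound]
step 4: L[4]=5 C[3]=6 → dur=6, Σ=31 | A=load:t4 B=compute:t3 [compute-bound]
step 5: L[5]=2 C[4]=3 → dur=3, Σ=34 | A=compute:t4 B=load:t5 [compute-bound]
step 6: L[6]=5 C[5]=9 → dur=9, Σ=43 | A=load:t6 B=compute:t5 [compute-bound]
step 7: L[7]=6 C[6]=8 → dur=8, Σ=51 | A=compute:t6 B=load:t7 [compute-bound]
step 8: L[8]=5 C[7]=9 → dur=9, Σ=60 | A=load:t8 B=compute:t7 [compute-bound]
step 9: C[8]=7 → dur=7, Σ=67 | A=compute:t8 B=idle [compute-only]

end_cycle[9] = 67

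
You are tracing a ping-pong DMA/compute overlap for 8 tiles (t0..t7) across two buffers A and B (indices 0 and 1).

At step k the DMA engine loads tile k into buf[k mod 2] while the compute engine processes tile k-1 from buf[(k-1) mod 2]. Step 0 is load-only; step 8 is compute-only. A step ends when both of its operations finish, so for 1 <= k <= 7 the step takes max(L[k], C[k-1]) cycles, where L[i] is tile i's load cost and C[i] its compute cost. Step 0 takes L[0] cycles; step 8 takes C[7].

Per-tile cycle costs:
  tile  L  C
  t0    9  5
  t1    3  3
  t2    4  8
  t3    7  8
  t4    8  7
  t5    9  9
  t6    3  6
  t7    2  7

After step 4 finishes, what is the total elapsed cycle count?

end_cycle[4] = 34

[0] DMA t0→A (9c) ∥ CU idle ⇒ 9c, clock 9
[1] DMA t1→B (3c) ∥ CU A:t0 (5c) ⇒ 5c, clock 14
[2] DMA t2→A (4c) ∥ CU B:t1 (3c) ⇒ 4c, clock 18
[3] DMA t3→B (7c) ∥ CU A:t2 (8c) ⇒ 8c, clock 26
[4] DMA t4→A (8c) ∥ CU B:t3 (8c) ⇒ 8c, clock 34
[5] DMA t5→B (9c) ∥ CU A:t4 (7c) ⇒ 9c, clock 43
[6] DMA t6→A (3c) ∥ CU B:t5 (9c) ⇒ 9c, clock 52
[7] DMA t7→B (2c) ∥ CU A:t6 (6c) ⇒ 6c, clock 58
[8] DMA idle ∥ CU B:t7 (7c) ⇒ 7c, clock 65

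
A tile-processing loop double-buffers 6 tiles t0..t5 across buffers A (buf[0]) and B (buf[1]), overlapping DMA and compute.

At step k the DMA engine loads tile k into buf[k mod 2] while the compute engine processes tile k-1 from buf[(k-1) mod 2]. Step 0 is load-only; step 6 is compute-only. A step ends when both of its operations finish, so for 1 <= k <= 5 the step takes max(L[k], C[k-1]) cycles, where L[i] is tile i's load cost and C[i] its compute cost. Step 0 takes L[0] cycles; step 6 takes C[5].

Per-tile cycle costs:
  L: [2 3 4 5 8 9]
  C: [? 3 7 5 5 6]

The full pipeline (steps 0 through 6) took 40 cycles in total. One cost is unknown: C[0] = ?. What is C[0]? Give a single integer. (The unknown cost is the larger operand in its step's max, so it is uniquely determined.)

C[0] = 4

step 0 | dur = L[0]=2 = 2
step 1 | dur = max(L[1]=3, C[0]=?) = C[0]  (unknown; binding)
step 2 | dur = max(L[2]=4, C[1]=3) = 4
step 3 | dur = max(L[3]=5, C[2]=7) = 7
step 4 | dur = max(L[4]=8, C[3]=5) = 8
step 5 | dur = max(L[5]=9, C[4]=5) = 9
step 6 | dur = C[5]=6 = 6
sum of known step durations = 36
dur[1] = total - known = 40 - 36 = 4
C[0] is the binding max in step 1, so C[0] = dur[1] = 4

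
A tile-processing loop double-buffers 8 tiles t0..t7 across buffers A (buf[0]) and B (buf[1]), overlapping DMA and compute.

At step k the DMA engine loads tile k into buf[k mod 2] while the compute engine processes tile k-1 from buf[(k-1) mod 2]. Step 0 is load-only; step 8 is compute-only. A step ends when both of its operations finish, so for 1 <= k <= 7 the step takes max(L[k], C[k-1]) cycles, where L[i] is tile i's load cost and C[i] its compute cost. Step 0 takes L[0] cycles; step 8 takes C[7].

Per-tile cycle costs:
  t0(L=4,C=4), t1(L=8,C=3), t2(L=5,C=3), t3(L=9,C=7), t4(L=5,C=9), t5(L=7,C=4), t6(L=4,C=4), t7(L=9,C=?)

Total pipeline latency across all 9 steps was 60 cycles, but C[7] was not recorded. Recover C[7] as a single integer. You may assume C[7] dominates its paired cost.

step 0: dur = L[0]=4 = 4
step 1: dur = max(L[1]=8, C[0]=4) = 8
step 2: dur = max(L[2]=5, C[1]=3) = 5
step 3: dur = max(L[3]=9, C[2]=3) = 9
step 4: dur = max(L[4]=5, C[3]=7) = 7
step 5: dur = max(L[5]=7, C[4]=9) = 9
step 6: dur = max(L[6]=4, C[5]=4) = 4
step 7: dur = max(L[7]=9, C[6]=4) = 9
step 8: dur = C[7]=? = C[7]  (unknown; binding)
sum of known step durations = 55
dur[8] = total - known = 60 - 55 = 5
C[7] is the binding max in step 8, so C[7] = dur[8] = 5

C[7] = 5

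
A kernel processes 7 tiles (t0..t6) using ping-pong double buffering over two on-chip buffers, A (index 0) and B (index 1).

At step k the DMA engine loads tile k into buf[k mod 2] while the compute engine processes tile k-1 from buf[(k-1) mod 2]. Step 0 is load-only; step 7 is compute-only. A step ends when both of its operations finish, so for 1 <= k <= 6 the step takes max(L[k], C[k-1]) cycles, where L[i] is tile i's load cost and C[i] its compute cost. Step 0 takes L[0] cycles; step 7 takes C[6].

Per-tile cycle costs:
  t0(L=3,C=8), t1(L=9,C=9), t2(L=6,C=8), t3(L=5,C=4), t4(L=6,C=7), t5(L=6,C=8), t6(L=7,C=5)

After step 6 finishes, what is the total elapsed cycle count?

end_cycle[6] = 50

step 0: L[0]=3 → dur=3, Σ=3 | A=load:t0 B=idle [load-only]
step 1: L[1]=9 C[0]=8 → dur=9, Σ=12 | A=compute:t0 B=load:t1 [load-bound]
step 2: L[2]=6 C[1]=9 → dur=9, Σ=21 | A=load:t2 B=compute:t1 [compute-bound]
step 3: L[3]=5 C[2]=8 → dur=8, Σ=29 | A=compute:t2 B=load:t3 [compute-bound]
step 4: L[4]=6 C[3]=4 → dur=6, Σ=35 | A=load:t4 B=compute:t3 [load-bound]
step 5: L[5]=6 C[4]=7 → dur=7, Σ=42 | A=compute:t4 B=load:t5 [compute-bound]
step 6: L[6]=7 C[5]=8 → dur=8, Σ=50 | A=load:t6 B=compute:t5 [compute-bound]
step 7: C[6]=5 → dur=5, Σ=55 | A=compute:t6 B=idle [compute-only]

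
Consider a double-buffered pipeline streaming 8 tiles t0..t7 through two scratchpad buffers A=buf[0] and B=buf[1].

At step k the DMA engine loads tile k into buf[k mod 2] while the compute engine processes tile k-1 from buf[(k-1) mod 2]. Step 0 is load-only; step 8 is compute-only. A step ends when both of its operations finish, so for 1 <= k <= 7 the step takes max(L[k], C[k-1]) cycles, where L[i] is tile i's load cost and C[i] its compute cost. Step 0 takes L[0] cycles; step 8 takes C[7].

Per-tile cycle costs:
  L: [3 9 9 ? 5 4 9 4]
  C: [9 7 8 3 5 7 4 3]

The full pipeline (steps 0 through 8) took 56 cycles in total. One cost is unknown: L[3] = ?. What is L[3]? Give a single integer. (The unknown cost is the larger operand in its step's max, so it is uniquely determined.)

step 0 | dur = L[0]=3 = 3
step 1 | dur = max(L[1]=9, C[0]=9) = 9
step 2 | dur = max(L[2]=9, C[1]=7) = 9
step 3 | dur = max(L[3]=?, C[2]=8) = L[3]  (unknown; binding)
step 4 | dur = max(L[4]=5, C[3]=3) = 5
step 5 | dur = max(L[5]=4, C[4]=5) = 5
step 6 | dur = max(L[6]=9, C[5]=7) = 9
step 7 | dur = max(L[7]=4, C[6]=4) = 4
step 8 | dur = C[7]=3 = 3
sum of known step durations = 47
dur[3] = total - known = 56 - 47 = 9
L[3] is the binding max in step 3, so L[3] = dur[3] = 9

L[3] = 9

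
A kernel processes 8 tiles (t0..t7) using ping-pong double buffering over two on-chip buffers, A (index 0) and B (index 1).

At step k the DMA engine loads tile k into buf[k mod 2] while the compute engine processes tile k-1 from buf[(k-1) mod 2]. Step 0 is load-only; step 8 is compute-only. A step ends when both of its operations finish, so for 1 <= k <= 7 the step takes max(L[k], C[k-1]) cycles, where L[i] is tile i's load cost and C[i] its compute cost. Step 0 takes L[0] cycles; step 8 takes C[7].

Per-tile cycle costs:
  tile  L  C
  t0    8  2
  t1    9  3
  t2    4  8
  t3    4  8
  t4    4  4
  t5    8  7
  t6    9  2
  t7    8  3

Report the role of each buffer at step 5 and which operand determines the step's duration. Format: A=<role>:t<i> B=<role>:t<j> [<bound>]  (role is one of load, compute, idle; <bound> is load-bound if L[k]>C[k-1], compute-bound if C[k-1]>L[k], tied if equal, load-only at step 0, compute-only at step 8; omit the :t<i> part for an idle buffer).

step 5: A=compute:t4 B=load:t5 [load-bound]

[0] DMA t0→A (8c) ∥ CU idle ⇒ 8c, clock 8
[1] DMA t1→B (9c) ∥ CU A:t0 (2c) ⇒ 9c, clock 17
[2] DMA t2→A (4c) ∥ CU B:t1 (3c) ⇒ 4c, clock 21
[3] DMA t3→B (4c) ∥ CU A:t2 (8c) ⇒ 8c, clock 29
[4] DMA t4→A (4c) ∥ CU B:t3 (8c) ⇒ 8c, clock 37
[5] DMA t5→B (8c) ∥ CU A:t4 (4c) ⇒ 8c, clock 45
[6] DMA t6→A (9c) ∥ CU B:t5 (7c) ⇒ 9c, clock 54
[7] DMA t7→B (8c) ∥ CU A:t6 (2c) ⇒ 8c, clock 62
[8] DMA idle ∥ CU B:t7 (3c) ⇒ 3c, clock 65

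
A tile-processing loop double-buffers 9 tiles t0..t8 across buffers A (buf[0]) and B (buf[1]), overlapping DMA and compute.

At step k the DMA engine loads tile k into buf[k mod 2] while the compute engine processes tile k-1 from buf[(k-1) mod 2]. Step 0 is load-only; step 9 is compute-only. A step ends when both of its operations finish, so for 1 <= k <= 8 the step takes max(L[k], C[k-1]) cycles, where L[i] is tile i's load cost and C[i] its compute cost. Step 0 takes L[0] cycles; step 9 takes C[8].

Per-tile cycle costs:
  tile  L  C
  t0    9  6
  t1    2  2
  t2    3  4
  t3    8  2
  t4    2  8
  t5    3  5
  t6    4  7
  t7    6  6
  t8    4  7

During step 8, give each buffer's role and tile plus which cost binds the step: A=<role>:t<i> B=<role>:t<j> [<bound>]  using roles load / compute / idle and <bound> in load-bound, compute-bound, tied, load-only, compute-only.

step 8: A=load:t8 B=compute:t7 [compute-bound]

[0] DMA t0→A (9c) ∥ CU idle ⇒ 9c, clock 9
[1] DMA t1→B (2c) ∥ CU A:t0 (6c) ⇒ 6c, clock 15
[2] DMA t2→A (3c) ∥ CU B:t1 (2c) ⇒ 3c, clock 18
[3] DMA t3→B (8c) ∥ CU A:t2 (4c) ⇒ 8c, clock 26
[4] DMA t4→A (2c) ∥ CU B:t3 (2c) ⇒ 2c, clock 28
[5] DMA t5→B (3c) ∥ CU A:t4 (8c) ⇒ 8c, clock 36
[6] DMA t6→A (4c) ∥ CU B:t5 (5c) ⇒ 5c, clock 41
[7] DMA t7→B (6c) ∥ CU A:t6 (7c) ⇒ 7c, clock 48
[8] DMA t8→A (4c) ∥ CU B:t7 (6c) ⇒ 6c, clock 54
[9] DMA idle ∥ CU A:t8 (7c) ⇒ 7c, clock 61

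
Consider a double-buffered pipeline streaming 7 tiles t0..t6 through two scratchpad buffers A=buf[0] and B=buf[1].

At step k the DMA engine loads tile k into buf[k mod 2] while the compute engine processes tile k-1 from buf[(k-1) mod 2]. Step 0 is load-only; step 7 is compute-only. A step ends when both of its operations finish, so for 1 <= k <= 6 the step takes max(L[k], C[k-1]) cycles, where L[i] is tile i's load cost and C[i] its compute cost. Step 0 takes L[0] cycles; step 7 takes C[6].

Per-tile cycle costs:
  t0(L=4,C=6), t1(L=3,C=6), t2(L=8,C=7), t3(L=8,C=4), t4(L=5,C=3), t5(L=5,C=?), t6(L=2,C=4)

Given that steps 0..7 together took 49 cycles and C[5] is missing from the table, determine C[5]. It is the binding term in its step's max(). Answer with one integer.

C[5] = 9

step 0 | dur = L[0]=4 = 4
step 1 | dur = max(L[1]=3, C[0]=6) = 6
step 2 | dur = max(L[2]=8, C[1]=6) = 8
step 3 | dur = max(L[3]=8, C[2]=7) = 8
step 4 | dur = max(L[4]=5, C[3]=4) = 5
step 5 | dur = max(L[5]=5, C[4]=3) = 5
step 6 | dur = max(L[6]=2, C[5]=?) = C[5]  (unknown; binding)
step 7 | dur = C[6]=4 = 4
sum of known step durations = 40
dur[6] = total - known = 49 - 40 = 9
C[5] is the binding max in step 6, so C[5] = dur[6] = 9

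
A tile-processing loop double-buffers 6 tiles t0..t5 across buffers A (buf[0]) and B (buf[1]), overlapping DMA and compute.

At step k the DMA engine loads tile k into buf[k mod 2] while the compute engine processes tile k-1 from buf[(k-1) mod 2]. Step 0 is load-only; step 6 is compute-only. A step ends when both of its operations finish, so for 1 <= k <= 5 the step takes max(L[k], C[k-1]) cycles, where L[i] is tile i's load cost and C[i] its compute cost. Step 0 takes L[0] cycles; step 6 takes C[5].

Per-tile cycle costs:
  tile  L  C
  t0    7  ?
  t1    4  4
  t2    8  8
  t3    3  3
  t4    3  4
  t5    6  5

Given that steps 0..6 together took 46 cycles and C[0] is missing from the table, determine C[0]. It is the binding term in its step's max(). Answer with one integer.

step 0 | dur = L[0]=7 = 7
step 1 | dur = max(L[1]=4, C[0]=?) = C[0]  (unknown; binding)
step 2 | dur = max(L[2]=8, C[1]=4) = 8
step 3 | dur = max(L[3]=3, C[2]=8) = 8
step 4 | dur = max(L[4]=3, C[3]=3) = 3
step 5 | dur = max(L[5]=6, C[4]=4) = 6
step 6 | dur = C[5]=5 = 5
sum of known step durations = 37
dur[1] = total - known = 46 - 37 = 9
C[0] is the binding max in step 1, so C[0] = dur[1] = 9

C[0] = 9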